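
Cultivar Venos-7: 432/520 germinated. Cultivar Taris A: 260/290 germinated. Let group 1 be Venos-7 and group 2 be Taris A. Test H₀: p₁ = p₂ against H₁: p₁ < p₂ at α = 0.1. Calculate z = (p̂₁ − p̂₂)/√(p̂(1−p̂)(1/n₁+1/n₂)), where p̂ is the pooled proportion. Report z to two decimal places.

p̂₁ = 432/520 = 0.8308, p̂₂ = 260/290 = 0.8966.
Pooled p̂ = (432+260)/(520+290) = 692/810 = 0.8543.
SE = √(p̂(1−p̂)(1/n₁+1/n₂)) = √(0.8543·0.1457·0.00537135) = √(0.000668501) = 0.0259.
z = (0.8308 − 0.8966)/0.0259 = -0.0658/0.0259 = -2.54.
p-value = P(Z < -2.544) ≈ 0.0055, so at α = 0.1 we reject H₀.

z = -2.54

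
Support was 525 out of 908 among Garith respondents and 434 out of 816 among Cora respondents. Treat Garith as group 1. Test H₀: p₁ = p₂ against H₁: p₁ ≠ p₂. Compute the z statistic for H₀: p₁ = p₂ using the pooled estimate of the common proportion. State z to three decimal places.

z = 1.933

p̂₁ = 525/908 ≈ 0.57819, p̂₂ = 434/816 ≈ 0.53186.
Pooled p̂ = (525+434)/(908+816) = 959/1724 = 0.55626.
SE = √(p̂(1−p̂)(1/n₁+1/n₂)) = √(0.55626·0.44374·0.00232681) = √(0.000574337) = 0.02397.
z = (0.57819 − 0.53186)/0.02397 = 0.04633/0.02397 = 1.933.
p-value = 2·P(Z > 1.933) ≈ 0.0532.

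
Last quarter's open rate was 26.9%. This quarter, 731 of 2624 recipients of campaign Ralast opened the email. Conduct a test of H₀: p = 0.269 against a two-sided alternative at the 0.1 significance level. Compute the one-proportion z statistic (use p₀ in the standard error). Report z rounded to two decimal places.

p̂ = 731/2624 = 0.27858.
SE = √(p₀(1−p₀)/n) = √(0.19664/2624) = 0.00866.
z = (0.27858 − 0.269)/0.00866 = 0.00958/0.00866 = 1.11.
Two-sided p-value ≈ 2·Φ(−1.107) = 0.2683, so at α = 0.1 we fail to reject H₀.

z = 1.11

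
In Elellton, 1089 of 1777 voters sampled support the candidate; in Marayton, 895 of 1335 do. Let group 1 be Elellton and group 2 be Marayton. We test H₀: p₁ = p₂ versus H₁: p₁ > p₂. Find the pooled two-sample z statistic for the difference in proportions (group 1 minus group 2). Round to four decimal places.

z = -3.3072

p̂₁ = 1089/1777 ≈ 0.612831, p̂₂ = 895/1335 ≈ 0.670412.
Pooled p̂ = (1089+895)/(1777+1335) = 1984/3112 = 0.637532.
SE = √(0.231085 × 0.00131181) = 0.017411.
z = (0.612831 − 0.670412)/0.017411 = -0.057581/0.017411 = -3.3072.
p-value = P(Z > -3.307) ≈ 0.9995.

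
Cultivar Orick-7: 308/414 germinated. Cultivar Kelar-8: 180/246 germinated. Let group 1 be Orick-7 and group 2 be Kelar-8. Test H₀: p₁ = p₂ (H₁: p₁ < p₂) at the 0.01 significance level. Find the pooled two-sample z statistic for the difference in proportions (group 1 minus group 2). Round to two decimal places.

z = 0.35

p̂₁ = 308/414 = 0.7440, p̂₂ = 180/246 = 0.7317.
Pooled p̂ = (308+180)/(414+246) = 488/660 = 0.7394.
SE = √(0.192691 × 0.0064805) = 0.0353.
z = (0.7440 − 0.7317)/0.0353 = 0.0123/0.0353 = 0.35.
p-value = P(Z < 0.347) ≈ 0.6356; since p > α = 0.01, fail to reject H₀.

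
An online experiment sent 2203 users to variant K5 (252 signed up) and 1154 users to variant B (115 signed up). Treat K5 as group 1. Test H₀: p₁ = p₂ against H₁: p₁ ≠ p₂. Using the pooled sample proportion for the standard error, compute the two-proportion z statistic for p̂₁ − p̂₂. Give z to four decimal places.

z = 1.2996

p̂₁ = 252/2203 = 0.114389, p̂₂ = 115/1154 = 0.099653.
Pooled p̂ = (252+115)/(2203+1154) = 367/3357 = 0.109324.
SE = √(p̂(1−p̂)(1/n₁+1/n₂)) = √(0.109324·0.890676·0.00132048) = √(0.000128578) = 0.011339.
z = (0.114389 − 0.099653)/0.011339 = 0.014736/0.011339 = 1.2996.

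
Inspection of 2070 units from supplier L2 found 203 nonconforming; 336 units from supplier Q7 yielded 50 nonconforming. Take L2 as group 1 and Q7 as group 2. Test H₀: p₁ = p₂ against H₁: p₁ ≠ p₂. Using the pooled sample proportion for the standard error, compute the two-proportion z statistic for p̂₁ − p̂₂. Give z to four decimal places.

z = -2.8125

p̂₁ = 203/2070 = 0.0980676, p̂₂ = 50/336 = 0.1488095.
Pooled p̂ = (203+50)/(2070+336) = 253/2406 = 0.1051538.
SE = √(0.0940965 × 0.00345928) = 0.0180418.
z = (0.0980676 − 0.1488095)/0.0180418 = -0.0507419/0.0180418 = -2.8125.
Two-sided p-value ≈ 2·Φ(−2.812) = 0.0049.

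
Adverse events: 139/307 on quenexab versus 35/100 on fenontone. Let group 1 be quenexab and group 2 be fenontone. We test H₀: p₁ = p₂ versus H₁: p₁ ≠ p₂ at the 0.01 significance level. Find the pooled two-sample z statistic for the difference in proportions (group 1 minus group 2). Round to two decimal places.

z = 1.80

p̂₁ = 139/307 = 0.4528, p̂₂ = 35/100 = 0.3500.
Pooled p̂ = (139+35)/(307+100) = 174/407 = 0.4275.
SE = √(0.244746 × 0.0132573) = 0.0570.
z = (0.4528 − 0.3500)/0.0570 = 0.1028/0.0570 = 1.80.
p-value = 2·P(Z > 1.804) ≈ 0.0712; since p > α = 0.01, fail to reject H₀.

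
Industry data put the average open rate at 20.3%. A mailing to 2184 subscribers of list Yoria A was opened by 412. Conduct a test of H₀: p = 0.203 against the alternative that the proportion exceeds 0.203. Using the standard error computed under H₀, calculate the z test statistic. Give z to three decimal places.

p̂ = 412/2184 = 0.18864.
Standard error under H₀: √(0.203×0.797/2184) = 0.00861.
z = (0.18864 − 0.203)/0.00861 = -0.01436/0.00861 = -1.668.

z = -1.668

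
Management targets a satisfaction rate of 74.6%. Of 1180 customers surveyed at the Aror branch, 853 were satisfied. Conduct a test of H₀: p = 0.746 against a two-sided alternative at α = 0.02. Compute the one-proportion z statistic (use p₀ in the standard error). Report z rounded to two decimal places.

p̂ = 853/1180 ≈ 0.7229.
SE = √(p₀(1−p₀)/n) = √(0.18948/1180) = 0.0127.
z = (0.7229 − 0.746)/0.0127 = -0.0231/0.0127 = -1.82.
Two-sided p-value ≈ 2·Φ(−1.824) = 0.0681. With α = 0.02, fail to reject H₀.

z = -1.82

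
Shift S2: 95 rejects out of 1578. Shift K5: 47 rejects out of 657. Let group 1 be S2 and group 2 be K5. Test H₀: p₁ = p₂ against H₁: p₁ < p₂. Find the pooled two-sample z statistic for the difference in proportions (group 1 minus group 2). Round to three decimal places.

z = -1.001

p̂₁ = 95/1578 = 0.06020, p̂₂ = 47/657 = 0.07154.
Pooled p̂ = (95+47)/(1578+657) = 142/2235 = 0.06353.
SE = √(0.059498 × 0.00215578) = 0.01133.
z = (0.06020 − 0.07154)/0.01133 = -0.01134/0.01133 = -1.001.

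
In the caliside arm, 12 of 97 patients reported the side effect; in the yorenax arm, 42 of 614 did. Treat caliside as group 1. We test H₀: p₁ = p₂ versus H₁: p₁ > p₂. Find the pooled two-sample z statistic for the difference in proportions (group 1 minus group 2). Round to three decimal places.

p̂₁ = 12/97 ≈ 0.12371, p̂₂ = 42/614 ≈ 0.06840.
Pooled p̂ = (12+42)/(97+614) = 54/711 = 0.07595.
SE = √(0.0701811 × 0.0119379) = 0.02895.
z = (0.12371 − 0.06840)/0.02895 = 0.05531/0.02895 = 1.911.

z = 1.911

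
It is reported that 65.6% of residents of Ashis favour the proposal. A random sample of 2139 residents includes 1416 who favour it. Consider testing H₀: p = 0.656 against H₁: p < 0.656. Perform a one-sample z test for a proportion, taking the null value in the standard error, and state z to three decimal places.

p̂ = 1416/2139 = 0.66199.
Under H₀, SE = √(0.656·0.344/2139) = √(0.0001055) = 0.01027.
z = (0.66199 − 0.656)/0.01027 = 0.00599/0.01027 = 0.583.

z = 0.583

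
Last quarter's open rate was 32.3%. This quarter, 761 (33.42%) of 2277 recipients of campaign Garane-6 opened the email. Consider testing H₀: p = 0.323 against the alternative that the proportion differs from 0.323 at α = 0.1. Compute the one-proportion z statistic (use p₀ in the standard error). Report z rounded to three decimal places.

z = 1.144

p̂ = 761/2277 ≈ 0.33421.
Under H₀, SE = √(0.323·0.677/2277) = √(9.60347e-05) = 0.00980.
z = (0.33421 − 0.323)/0.00980 = 0.01121/0.00980 = 1.144.
Two-sided p-value ≈ 2·Φ(−1.144) = 0.2526, so at α = 0.1 we fail to reject H₀.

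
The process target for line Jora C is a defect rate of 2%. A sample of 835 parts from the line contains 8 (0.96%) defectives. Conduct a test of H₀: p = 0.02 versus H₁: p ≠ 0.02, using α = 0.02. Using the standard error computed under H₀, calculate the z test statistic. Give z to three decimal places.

z = -2.151

p̂ = 8/835 = 0.0095808.
Under H₀, SE = √(0.02·0.98/835) = √(2.34731e-05) = 0.0048449.
z = (0.0095808 − 0.02)/0.0048449 = -0.0104192/0.0048449 = -2.151.
p-value = 2·P(Z > 2.151) ≈ 0.0315. With α = 0.02, fail to reject H₀.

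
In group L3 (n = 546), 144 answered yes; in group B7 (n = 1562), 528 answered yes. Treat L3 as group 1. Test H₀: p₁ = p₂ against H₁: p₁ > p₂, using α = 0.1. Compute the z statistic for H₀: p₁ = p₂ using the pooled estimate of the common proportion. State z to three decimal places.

z = -3.207

p̂₁ = 144/546 = 0.263736, p̂₂ = 528/1562 = 0.338028.
Pooled p̂ = (144+528)/(546+1562) = 672/2108 = 0.318786.
SE = √(p̂(1−p̂)(1/n₁+1/n₂)) = √(0.318786·0.681214·0.00247171) = √(0.000536759) = 0.023168.
z = (0.263736 − 0.338028)/0.023168 = -0.074292/0.023168 = -3.207.
p-value = P(Z > -3.207) ≈ 0.9993. With α = 0.1, fail to reject H₀.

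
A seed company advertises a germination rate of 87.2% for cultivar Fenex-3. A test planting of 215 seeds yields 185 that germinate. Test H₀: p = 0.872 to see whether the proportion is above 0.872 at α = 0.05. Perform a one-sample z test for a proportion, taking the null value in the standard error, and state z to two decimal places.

p̂ = 185/215 = 0.86047.
SE = √(p₀(1−p₀)/n) = √(0.11162/215) = 0.02278.
z = (0.86047 − 0.872)/0.02278 = -0.01153/0.02278 = -0.51.
p-value = P(Z > -0.506) ≈ 0.6937. With α = 0.05, fail to reject H₀.

z = -0.51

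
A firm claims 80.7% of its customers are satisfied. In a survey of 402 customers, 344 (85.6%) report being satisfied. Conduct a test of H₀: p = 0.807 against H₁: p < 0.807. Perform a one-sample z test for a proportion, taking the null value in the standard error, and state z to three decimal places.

z = 2.475

p̂ = 344/402 = 0.855721.
SE = √(p₀(1−p₀)/n) = √(0.15575/402) = 0.019684.
z = (0.855721 − 0.807)/0.019684 = 0.048721/0.019684 = 2.475.
p-value = P(Z < 2.475) ≈ 0.9933.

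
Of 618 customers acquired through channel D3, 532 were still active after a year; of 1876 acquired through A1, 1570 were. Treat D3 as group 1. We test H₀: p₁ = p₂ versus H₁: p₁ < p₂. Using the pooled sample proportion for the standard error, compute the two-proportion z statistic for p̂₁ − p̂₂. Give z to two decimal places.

p̂₁ = 532/618 ≈ 0.86084, p̂₂ = 1570/1876 ≈ 0.83689.
Pooled p̂ = (532+1570)/(618+1876) = 2102/2494 = 0.84282.
SE = √(p̂(1−p̂)(1/n₁+1/n₂)) = √(0.84282·0.15718·0.00215117) = √(0.000284971) = 0.01688.
z = (0.86084 − 0.83689)/0.01688 = 0.02395/0.01688 = 1.42.

z = 1.42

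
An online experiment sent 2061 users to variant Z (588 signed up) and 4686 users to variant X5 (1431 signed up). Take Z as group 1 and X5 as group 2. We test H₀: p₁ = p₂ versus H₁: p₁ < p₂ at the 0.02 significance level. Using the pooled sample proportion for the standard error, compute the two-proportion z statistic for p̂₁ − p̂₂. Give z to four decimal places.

z = -1.6590

p̂₁ = 588/2061 = 0.285298, p̂₂ = 1431/4686 = 0.305378.
Pooled p̂ = (588+1431)/(2061+4686) = 2019/6747 = 0.299244.
SE = √(p̂(1−p̂)(1/n₁+1/n₂)) = √(0.299244·0.700756·0.000698603) = √(0.000146495) = 0.012104.
z = (0.285298 − 0.305378)/0.012104 = -0.020080/0.012104 = -1.6590.
p-value = P(Z < -1.659) ≈ 0.0486, so at α = 0.02 we fail to reject H₀.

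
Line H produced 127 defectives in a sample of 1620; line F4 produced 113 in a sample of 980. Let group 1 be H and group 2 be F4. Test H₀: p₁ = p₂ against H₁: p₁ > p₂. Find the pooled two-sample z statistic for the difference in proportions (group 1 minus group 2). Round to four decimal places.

p̂₁ = 127/1620 ≈ 0.078395, p̂₂ = 113/980 ≈ 0.115306.
Pooled p̂ = (127+113)/(1620+980) = 240/2600 = 0.092308.
SE = √(p̂(1−p̂)(1/n₁+1/n₂)) = √(0.092308·0.907692·0.00163769) = √(0.000137217) = 0.011714.
z = (0.078395 − 0.115306)/0.011714 = -0.036911/0.011714 = -3.1510.

z = -3.1510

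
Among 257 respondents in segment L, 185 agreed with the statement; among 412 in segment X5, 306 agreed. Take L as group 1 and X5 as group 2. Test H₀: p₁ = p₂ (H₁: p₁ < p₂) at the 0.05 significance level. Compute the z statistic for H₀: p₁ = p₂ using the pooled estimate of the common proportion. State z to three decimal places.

z = -0.651

p̂₁ = 185/257 ≈ 0.71984, p̂₂ = 306/412 ≈ 0.74272.
Pooled p̂ = (185+306)/(257+412) = 491/669 = 0.73393.
SE = √(p̂(1−p̂)(1/n₁+1/n₂)) = √(0.73393·0.26607·0.00631824) = √(0.0012338) = 0.03513.
z = (0.71984 − 0.74272)/0.03513 = -0.02288/0.03513 = -0.651.
p-value = P(Z < -0.651) ≈ 0.2575. With α = 0.05, fail to reject H₀.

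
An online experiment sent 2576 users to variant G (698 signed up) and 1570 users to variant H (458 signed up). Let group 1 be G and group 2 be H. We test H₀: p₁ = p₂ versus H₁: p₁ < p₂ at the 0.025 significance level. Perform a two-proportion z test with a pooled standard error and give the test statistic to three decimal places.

p̂₁ = 698/2576 = 0.27096, p̂₂ = 458/1570 = 0.29172.
Pooled p̂ = (698+458)/(2576+1570) = 1156/4146 = 0.27882.
SE = √(0.201081 × 0.00102514) = 0.01436.
z = (0.27096 − 0.29172)/0.01436 = -0.02076/0.01436 = -1.446.
p-value = P(Z < -1.446) ≈ 0.0741; since p > α = 0.025, fail to reject H₀.

z = -1.446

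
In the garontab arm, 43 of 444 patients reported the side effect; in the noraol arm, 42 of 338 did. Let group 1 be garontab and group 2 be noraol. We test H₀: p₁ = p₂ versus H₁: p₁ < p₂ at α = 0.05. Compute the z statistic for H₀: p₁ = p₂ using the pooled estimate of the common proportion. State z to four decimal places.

z = -1.2201

p̂₁ = 43/444 = 0.096847, p̂₂ = 42/338 = 0.124260.
Pooled p̂ = (43+42)/(444+338) = 85/782 = 0.108696.
SE = √(0.0968809 × 0.00521083) = 0.022468.
z = (0.096847 − 0.124260)/0.022468 = -0.027413/0.022468 = -1.2201.
p-value = P(Z < -1.220) ≈ 0.1112; since p > α = 0.05, fail to reject H₀.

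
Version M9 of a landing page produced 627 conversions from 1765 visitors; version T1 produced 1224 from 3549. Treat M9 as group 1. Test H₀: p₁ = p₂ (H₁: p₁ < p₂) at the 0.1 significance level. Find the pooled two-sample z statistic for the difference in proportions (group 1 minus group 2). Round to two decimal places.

z = 0.75

p̂₁ = 627/1765 = 0.35524, p̂₂ = 1224/3549 = 0.34489.
Pooled p̂ = (627+1224)/(1765+3549) = 1851/5314 = 0.34833.
SE = √(p̂(1−p̂)(1/n₁+1/n₂)) = √(0.34833·0.65167·0.000848342) = √(0.000192569) = 0.01388.
z = (0.35524 − 0.34489)/0.01388 = 0.01035/0.01388 = 0.75.
p-value = P(Z < 0.746) ≈ 0.7722; since p > α = 0.1, fail to reject H₀.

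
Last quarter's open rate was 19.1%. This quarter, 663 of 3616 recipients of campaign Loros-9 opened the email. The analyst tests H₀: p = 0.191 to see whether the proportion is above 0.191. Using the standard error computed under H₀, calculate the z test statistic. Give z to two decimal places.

z = -1.17

p̂ = 663/3616 = 0.1834.
Standard error under H₀: √(0.191×0.809/3616) = 0.0065.
z = (0.1834 − 0.191)/0.0065 = -0.0076/0.0065 = -1.17.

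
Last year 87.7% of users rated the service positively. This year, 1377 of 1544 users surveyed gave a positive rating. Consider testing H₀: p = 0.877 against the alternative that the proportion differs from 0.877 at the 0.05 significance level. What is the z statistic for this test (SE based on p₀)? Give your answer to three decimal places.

z = 1.775

p̂ = 1377/1544 ≈ 0.89184.
SE = √(p₀(1−p₀)/n) = √(0.10787/1544) = 0.00836.
z = (0.89184 − 0.877)/0.00836 = 0.01484/0.00836 = 1.775.
p-value = 2·P(Z > 1.775) ≈ 0.0758. With α = 0.05, fail to reject H₀.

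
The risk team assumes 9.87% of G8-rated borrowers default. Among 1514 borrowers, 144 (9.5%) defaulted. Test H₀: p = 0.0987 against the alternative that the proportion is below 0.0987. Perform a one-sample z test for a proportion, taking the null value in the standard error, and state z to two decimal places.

p̂ = 144/1514 ≈ 0.0951.
Under H₀, SE = √(0.0987·0.9013/1514) = √(5.87571e-05) = 0.0077.
z = (0.0951 − 0.0987)/0.0077 = -0.0036/0.0077 = -0.47.
p-value = P(Z < -0.468) ≈ 0.3199.

z = -0.47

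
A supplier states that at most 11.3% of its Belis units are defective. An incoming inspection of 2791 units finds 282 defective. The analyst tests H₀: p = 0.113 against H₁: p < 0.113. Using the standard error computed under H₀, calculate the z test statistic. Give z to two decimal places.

z = -2.00

p̂ = 282/2791 ≈ 0.1010.
SE = √(p₀(1−p₀)/n) = √(0.10023/2791) = 0.0060.
z = (0.1010 − 0.113)/0.0060 = -0.0120/0.0060 = -2.00.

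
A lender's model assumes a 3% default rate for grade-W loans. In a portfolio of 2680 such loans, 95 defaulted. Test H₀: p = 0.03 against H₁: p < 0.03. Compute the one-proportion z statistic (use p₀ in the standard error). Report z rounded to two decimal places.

z = 1.65

p̂ = 95/2680 ≈ 0.03545.
Standard error under H₀: √(0.03×0.97/2680) = 0.00330.
z = (0.03545 − 0.03)/0.00330 = 0.00545/0.00330 = 1.65.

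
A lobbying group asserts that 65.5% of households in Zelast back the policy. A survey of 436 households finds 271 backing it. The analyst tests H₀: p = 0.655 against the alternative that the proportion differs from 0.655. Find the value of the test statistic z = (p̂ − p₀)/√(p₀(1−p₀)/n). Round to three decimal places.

p̂ = 271/436 = 0.62156.
Under H₀, SE = √(0.655·0.345/436) = √(0.000518291) = 0.02277.
z = (0.62156 − 0.655)/0.02277 = -0.03344/0.02277 = -1.469.

z = -1.469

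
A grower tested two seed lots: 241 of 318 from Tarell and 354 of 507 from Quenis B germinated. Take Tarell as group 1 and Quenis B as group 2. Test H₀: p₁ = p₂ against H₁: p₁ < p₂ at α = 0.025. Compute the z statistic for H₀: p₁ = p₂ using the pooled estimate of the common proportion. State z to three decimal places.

p̂₁ = 241/318 ≈ 0.75786, p̂₂ = 354/507 ≈ 0.69822.
Pooled p̂ = (241+354)/(318+507) = 595/825 = 0.72121.
SE = √(0.201065 × 0.00511704) = 0.03208.
z = (0.75786 − 0.69822)/0.03208 = 0.05964/0.03208 = 1.859.
p-value = P(Z < 1.859) ≈ 0.9685, so at α = 0.025 we fail to reject H₀.

z = 1.859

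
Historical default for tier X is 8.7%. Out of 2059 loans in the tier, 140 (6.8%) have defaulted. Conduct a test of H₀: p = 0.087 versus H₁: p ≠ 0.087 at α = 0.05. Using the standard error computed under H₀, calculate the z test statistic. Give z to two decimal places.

z = -3.06

p̂ = 140/2059 = 0.0680.
Under H₀, SE = √(0.087·0.913/2059) = √(3.85775e-05) = 0.0062.
z = (0.0680 − 0.087)/0.0062 = -0.0190/0.0062 = -3.06.
Two-sided p-value ≈ 2·Φ(−3.060) = 0.0022. With α = 0.05, reject H₀.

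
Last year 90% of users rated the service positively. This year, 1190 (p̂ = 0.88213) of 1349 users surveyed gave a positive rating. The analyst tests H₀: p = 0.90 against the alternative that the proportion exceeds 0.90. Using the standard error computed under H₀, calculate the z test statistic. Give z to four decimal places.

z = -2.1872

p̂ = 1190/1349 ≈ 0.882135.
Under H₀, SE = √(0.9·0.1/1349) = √(6.67161e-05) = 0.008168.
z = (0.882135 − 0.9)/0.008168 = -0.017865/0.008168 = -2.1872.
p-value = P(Z > -2.187) ≈ 0.9856.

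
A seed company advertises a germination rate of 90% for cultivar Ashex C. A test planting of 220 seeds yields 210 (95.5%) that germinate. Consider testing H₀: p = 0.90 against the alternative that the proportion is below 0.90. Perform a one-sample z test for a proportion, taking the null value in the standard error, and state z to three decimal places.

p̂ = 210/220 = 0.954545.
Under H₀, SE = √(0.9·0.1/220) = √(0.000409091) = 0.020226.
z = (0.954545 − 0.9)/0.020226 = 0.054545/0.020226 = 2.697.

z = 2.697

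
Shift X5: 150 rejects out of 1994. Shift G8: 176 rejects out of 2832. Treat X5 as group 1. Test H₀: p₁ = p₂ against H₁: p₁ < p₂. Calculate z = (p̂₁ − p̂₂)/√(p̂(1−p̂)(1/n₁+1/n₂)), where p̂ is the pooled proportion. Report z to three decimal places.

z = 1.783

p̂₁ = 150/1994 = 0.075226, p̂₂ = 176/2832 = 0.062147.
Pooled p̂ = (150+176)/(1994+2832) = 326/4826 = 0.067551.
SE = √(p̂(1−p̂)(1/n₁+1/n₂)) = √(0.067551·0.932449·0.000854612) = √(5.383e-05) = 0.007337.
z = (0.075226 − 0.062147)/0.007337 = 0.013079/0.007337 = 1.783.
p-value = P(Z < 1.783) ≈ 0.9627.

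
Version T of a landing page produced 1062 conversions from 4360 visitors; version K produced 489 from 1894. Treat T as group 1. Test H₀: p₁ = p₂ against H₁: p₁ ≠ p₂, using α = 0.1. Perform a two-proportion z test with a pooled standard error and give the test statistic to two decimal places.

p̂₁ = 1062/4360 = 0.2436, p̂₂ = 489/1894 = 0.2582.
Pooled p̂ = (1062+489)/(4360+1894) = 1551/6254 = 0.2480.
SE = √(p̂(1−p̂)(1/n₁+1/n₂)) = √(0.2480·0.7520·0.000757341) = √(0.000141242) = 0.0119.
z = (0.2436 − 0.2582)/0.0119 = -0.0146/0.0119 = -1.23.
p-value = 2·P(Z > 1.229) ≈ 0.2191, so at α = 0.1 we fail to reject H₀.

z = -1.23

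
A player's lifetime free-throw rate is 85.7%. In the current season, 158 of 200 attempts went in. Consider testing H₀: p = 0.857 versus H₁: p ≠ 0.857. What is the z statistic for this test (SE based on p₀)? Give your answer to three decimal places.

z = -2.707

p̂ = 158/200 = 0.79000.
Under H₀, SE = √(0.857·0.143/200) = √(0.000612755) = 0.02475.
z = (0.79000 − 0.857)/0.02475 = -0.06700/0.02475 = -2.707.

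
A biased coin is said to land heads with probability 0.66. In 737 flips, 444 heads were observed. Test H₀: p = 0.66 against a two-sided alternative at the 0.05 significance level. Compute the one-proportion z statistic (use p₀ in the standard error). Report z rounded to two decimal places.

p̂ = 444/737 = 0.60244.
Standard error under H₀: √(0.66×0.34/737) = 0.01745.
z = (0.60244 − 0.66)/0.01745 = -0.05756/0.01745 = -3.30.
Two-sided p-value ≈ 2·Φ(−3.299) = 0.0010. With α = 0.05, reject H₀.

z = -3.30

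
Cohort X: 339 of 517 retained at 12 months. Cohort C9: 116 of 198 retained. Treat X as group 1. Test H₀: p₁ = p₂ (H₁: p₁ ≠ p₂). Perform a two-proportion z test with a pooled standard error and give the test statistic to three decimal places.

p̂₁ = 339/517 = 0.655706, p̂₂ = 116/198 = 0.585859.
Pooled p̂ = (339+116)/(517+198) = 455/715 = 0.636364.
SE = √(0.231405 × 0.00698474) = 0.040203.
z = (0.655706 − 0.585859)/0.040203 = 0.069847/0.040203 = 1.737.
Two-sided p-value ≈ 2·Φ(−1.737) = 0.0823.

z = 1.737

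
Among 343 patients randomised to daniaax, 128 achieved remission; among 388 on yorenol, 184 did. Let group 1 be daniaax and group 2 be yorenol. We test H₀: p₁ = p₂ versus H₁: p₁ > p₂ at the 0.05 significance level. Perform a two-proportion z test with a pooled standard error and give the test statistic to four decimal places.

z = -2.7566

p̂₁ = 128/343 = 0.373178, p̂₂ = 184/388 = 0.474227.
Pooled p̂ = (128+184)/(343+388) = 312/731 = 0.426813.
SE = √(0.244644 × 0.00549277) = 0.036657.
z = (0.373178 − 0.474227)/0.036657 = -0.101049/0.036657 = -2.7566.
p-value = P(Z > -2.757) ≈ 0.9971. With α = 0.05, fail to reject H₀.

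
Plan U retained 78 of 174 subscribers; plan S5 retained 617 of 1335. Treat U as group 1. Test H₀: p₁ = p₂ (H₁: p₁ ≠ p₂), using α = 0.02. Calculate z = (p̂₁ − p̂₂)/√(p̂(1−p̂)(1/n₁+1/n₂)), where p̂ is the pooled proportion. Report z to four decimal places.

z = -0.3459

p̂₁ = 78/174 = 0.448276, p̂₂ = 617/1335 = 0.462172.
Pooled p̂ = (78+617)/(174+1335) = 695/1509 = 0.460570.
SE = √(0.248445 × 0.00649619) = 0.040174.
z = (0.448276 − 0.462172)/0.040174 = -0.013896/0.040174 = -0.3459.
Two-sided p-value ≈ 2·Φ(−0.346) = 0.7294. With α = 0.02, fail to reject H₀.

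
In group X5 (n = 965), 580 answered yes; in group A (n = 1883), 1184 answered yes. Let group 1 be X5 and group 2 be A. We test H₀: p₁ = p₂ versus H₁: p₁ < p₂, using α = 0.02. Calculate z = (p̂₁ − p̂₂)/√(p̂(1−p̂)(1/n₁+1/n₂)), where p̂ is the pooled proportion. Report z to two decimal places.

p̂₁ = 580/965 = 0.60104, p̂₂ = 1184/1883 = 0.62878.
Pooled p̂ = (580+1184)/(965+1883) = 1764/2848 = 0.61938.
SE = √(p̂(1−p̂)(1/n₁+1/n₂)) = √(0.61938·0.38062·0.00156734) = √(0.000369496) = 0.01922.
z = (0.60104 − 0.62878)/0.01922 = -0.02774/0.01922 = -1.44.
p-value = P(Z < -1.444) ≈ 0.0744, so at α = 0.02 we fail to reject H₀.

z = -1.44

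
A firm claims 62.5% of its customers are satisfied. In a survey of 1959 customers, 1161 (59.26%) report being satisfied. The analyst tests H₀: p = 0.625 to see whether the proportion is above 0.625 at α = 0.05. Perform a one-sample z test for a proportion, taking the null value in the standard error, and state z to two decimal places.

z = -2.96

p̂ = 1161/1959 = 0.59265.
Standard error under H₀: √(0.625×0.375/1959) = 0.01094.
z = (0.59265 − 0.625)/0.01094 = -0.03235/0.01094 = -2.96.
p-value = P(Z > -2.958) ≈ 0.9984, so at α = 0.05 we fail to reject H₀.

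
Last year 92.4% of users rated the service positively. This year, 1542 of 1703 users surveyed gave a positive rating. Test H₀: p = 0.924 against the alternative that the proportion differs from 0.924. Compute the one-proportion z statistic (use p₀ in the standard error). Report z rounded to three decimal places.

z = -2.887

p̂ = 1542/1703 = 0.905461.
Under H₀, SE = √(0.924·0.076/1703) = √(4.12355e-05) = 0.006421.
z = (0.905461 − 0.924)/0.006421 = -0.018539/0.006421 = -2.887.
Two-sided p-value ≈ 2·Φ(−2.887) = 0.0039.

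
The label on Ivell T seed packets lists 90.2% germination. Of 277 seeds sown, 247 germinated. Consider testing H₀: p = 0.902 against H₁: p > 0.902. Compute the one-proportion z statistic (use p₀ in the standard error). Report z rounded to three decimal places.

p̂ = 247/277 ≈ 0.89170.
Standard error under H₀: √(0.902×0.098/277) = 0.01786.
z = (0.89170 − 0.902)/0.01786 = -0.01030/0.01786 = -0.577.
p-value = P(Z > -0.577) ≈ 0.7180.

z = -0.577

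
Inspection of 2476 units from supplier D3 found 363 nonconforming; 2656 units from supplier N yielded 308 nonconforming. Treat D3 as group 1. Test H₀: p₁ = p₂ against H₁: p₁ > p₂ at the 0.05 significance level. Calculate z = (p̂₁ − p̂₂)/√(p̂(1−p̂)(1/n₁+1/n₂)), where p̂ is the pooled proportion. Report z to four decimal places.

z = 3.2538

p̂₁ = 363/2476 = 0.1466074, p̂₂ = 308/2656 = 0.1159639.
Pooled p̂ = (363+308)/(2476+2656) = 671/5132 = 0.1307482.
SE = √(p̂(1−p̂)(1/n₁+1/n₂)) = √(0.1307482·0.8692518·0.000780383) = √(8.8693e-05) = 0.0094177.
z = (0.1466074 − 0.1159639)/0.0094177 = 0.0306435/0.0094177 = 3.2538.
p-value = P(Z > 3.254) ≈ 0.0006; since p < α = 0.05, reject H₀.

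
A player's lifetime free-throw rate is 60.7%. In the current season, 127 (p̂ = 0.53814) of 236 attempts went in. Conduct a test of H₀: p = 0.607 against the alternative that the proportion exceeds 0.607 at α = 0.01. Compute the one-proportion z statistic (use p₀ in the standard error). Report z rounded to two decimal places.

p̂ = 127/236 = 0.5381.
Under H₀, SE = √(0.607·0.393/236) = √(0.00101081) = 0.0318.
z = (0.5381 − 0.607)/0.0318 = -0.0689/0.0318 = -2.17.
p-value = P(Z > -2.166) ≈ 0.9848, so at α = 0.01 we fail to reject H₀.

z = -2.17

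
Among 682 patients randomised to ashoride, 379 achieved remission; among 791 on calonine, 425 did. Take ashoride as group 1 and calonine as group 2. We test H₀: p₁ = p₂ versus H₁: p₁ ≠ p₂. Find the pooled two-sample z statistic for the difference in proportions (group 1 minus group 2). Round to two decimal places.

p̂₁ = 379/682 = 0.5557, p̂₂ = 425/791 = 0.5373.
Pooled p̂ = (379+425)/(682+791) = 804/1473 = 0.5458.
SE = √(p̂(1−p̂)(1/n₁+1/n₂)) = √(0.5458·0.4542·0.0027305) = √(0.000676891) = 0.0260.
z = (0.5557 − 0.5373)/0.0260 = 0.0184/0.0260 = 0.71.

z = 0.71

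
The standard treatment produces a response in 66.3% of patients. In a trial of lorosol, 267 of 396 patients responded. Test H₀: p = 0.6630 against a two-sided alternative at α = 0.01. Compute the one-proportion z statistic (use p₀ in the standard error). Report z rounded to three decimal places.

p̂ = 267/396 = 0.67424.
Standard error under H₀: √(0.663×0.337/396) = 0.02375.
z = (0.67424 − 0.663)/0.02375 = 0.01124/0.02375 = 0.473.
Two-sided p-value ≈ 2·Φ(−0.473) = 0.6360. With α = 0.01, fail to reject H₀.

z = 0.473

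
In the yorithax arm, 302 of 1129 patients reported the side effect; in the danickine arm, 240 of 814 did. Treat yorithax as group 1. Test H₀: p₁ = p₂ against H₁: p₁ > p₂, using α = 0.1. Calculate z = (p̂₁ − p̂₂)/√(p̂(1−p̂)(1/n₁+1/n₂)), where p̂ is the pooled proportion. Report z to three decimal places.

p̂₁ = 302/1129 = 0.26749, p̂₂ = 240/814 = 0.29484.
Pooled p̂ = (302+240)/(1129+814) = 542/1943 = 0.27895.
SE = √(p̂(1−p̂)(1/n₁+1/n₂)) = √(0.27895·0.72105·0.00211424) = √(0.000425252) = 0.02062.
z = (0.26749 − 0.29484)/0.02062 = -0.02735/0.02062 = -1.326.
p-value = P(Z > -1.326) ≈ 0.9076, so at α = 0.1 we fail to reject H₀.

z = -1.326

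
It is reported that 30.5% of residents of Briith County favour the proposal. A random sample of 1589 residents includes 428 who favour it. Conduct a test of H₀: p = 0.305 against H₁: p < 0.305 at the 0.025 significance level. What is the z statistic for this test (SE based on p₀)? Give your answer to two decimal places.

p̂ = 428/1589 = 0.26935.
Under H₀, SE = √(0.305·0.695/1589) = √(0.000133402) = 0.01155.
z = (0.26935 − 0.305)/0.01155 = -0.03565/0.01155 = -3.09.
p-value = P(Z < -3.086) ≈ 0.0010. With α = 0.025, reject H₀.

z = -3.09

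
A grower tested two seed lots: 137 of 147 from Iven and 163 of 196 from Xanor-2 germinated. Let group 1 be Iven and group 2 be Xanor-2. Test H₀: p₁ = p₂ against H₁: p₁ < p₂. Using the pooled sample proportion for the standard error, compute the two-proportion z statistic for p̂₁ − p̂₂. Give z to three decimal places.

z = 2.777

p̂₁ = 137/147 ≈ 0.93197, p̂₂ = 163/196 ≈ 0.83163.
Pooled p̂ = (137+163)/(147+196) = 300/343 = 0.87464.
SE = √(0.109648 × 0.0119048) = 0.03613.
z = (0.93197 − 0.83163)/0.03613 = 0.10034/0.03613 = 2.777.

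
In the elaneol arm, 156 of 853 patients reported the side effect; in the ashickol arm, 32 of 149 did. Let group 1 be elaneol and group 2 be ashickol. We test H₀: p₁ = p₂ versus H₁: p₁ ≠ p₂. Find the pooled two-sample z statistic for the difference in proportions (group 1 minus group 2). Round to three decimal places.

p̂₁ = 156/853 ≈ 0.18288, p̂₂ = 32/149 ≈ 0.21477.
Pooled p̂ = (156+32)/(853+149) = 188/1002 = 0.18762.
SE = √(0.152422 × 0.00788374) = 0.03466.
z = (0.18288 − 0.21477)/0.03466 = -0.03189/0.03466 = -0.920.
p-value = 2·P(Z > 0.920) ≈ 0.3577.

z = -0.920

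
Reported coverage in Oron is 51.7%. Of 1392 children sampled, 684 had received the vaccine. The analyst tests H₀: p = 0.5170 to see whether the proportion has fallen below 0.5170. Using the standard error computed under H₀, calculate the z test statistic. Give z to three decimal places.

z = -1.913

p̂ = 684/1392 ≈ 0.49138.
Standard error under H₀: √(0.517×0.483/1392) = 0.01339.
z = (0.49138 − 0.517)/0.01339 = -0.02562/0.01339 = -1.913.
p-value = P(Z < -1.913) ≈ 0.0279.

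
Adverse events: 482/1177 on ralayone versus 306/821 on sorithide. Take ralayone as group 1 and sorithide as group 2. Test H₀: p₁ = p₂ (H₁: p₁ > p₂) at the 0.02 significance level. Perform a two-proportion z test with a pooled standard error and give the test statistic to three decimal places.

p̂₁ = 482/1177 ≈ 0.40952, p̂₂ = 306/821 ≈ 0.37272.
Pooled p̂ = (482+306)/(1177+821) = 788/1998 = 0.39439.
SE = √(0.238847 × 0.00206764) = 0.02222.
z = (0.40952 − 0.37272)/0.02222 = 0.03680/0.02222 = 1.656.
p-value = P(Z > 1.656) ≈ 0.0489. With α = 0.02, fail to reject H₀.

z = 1.656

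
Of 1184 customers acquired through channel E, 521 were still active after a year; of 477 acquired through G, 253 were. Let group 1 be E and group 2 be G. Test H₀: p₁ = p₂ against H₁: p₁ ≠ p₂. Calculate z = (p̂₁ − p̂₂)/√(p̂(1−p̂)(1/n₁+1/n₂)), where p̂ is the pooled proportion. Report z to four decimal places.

z = -3.3403

p̂₁ = 521/1184 = 0.440034, p̂₂ = 253/477 = 0.530398.
Pooled p̂ = (521+253)/(1184+477) = 774/1661 = 0.465984.
SE = √(p̂(1−p̂)(1/n₁+1/n₂)) = √(0.465984·0.534016·0.00294103) = √(0.000731855) = 0.027053.
z = (0.440034 − 0.530398)/0.027053 = -0.090364/0.027053 = -3.3403.
Two-sided p-value ≈ 2·Φ(−3.340) = 0.0008.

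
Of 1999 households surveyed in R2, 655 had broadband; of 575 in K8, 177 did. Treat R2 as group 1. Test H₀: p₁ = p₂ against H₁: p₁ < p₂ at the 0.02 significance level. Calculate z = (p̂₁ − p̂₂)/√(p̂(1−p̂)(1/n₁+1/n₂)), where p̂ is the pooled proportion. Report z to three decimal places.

z = 0.896

p̂₁ = 655/1999 = 0.32766, p̂₂ = 177/575 = 0.30783.
Pooled p̂ = (655+177)/(1999+575) = 832/2574 = 0.32323.
SE = √(p̂(1−p̂)(1/n₁+1/n₂)) = √(0.32323·0.67677·0.00223938) = √(0.000489872) = 0.02213.
z = (0.32766 − 0.30783)/0.02213 = 0.01983/0.02213 = 0.896.
p-value = P(Z < 0.896) ≈ 0.8150; since p > α = 0.02, fail to reject H₀.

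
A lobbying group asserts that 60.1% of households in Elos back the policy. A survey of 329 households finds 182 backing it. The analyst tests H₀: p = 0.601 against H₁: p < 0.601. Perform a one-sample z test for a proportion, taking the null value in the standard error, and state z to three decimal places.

p̂ = 182/329 ≈ 0.55319.
Under H₀, SE = √(0.601·0.399/329) = √(0.000728872) = 0.02700.
z = (0.55319 − 0.601)/0.02700 = -0.04781/0.02700 = -1.771.

z = -1.771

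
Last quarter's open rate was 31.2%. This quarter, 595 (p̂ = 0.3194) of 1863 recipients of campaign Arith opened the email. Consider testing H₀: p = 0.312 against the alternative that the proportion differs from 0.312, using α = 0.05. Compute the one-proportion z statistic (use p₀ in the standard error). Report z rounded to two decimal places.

p̂ = 595/1863 = 0.3194.
Standard error under H₀: √(0.312×0.688/1863) = 0.0107.
z = (0.3194 − 0.312)/0.0107 = 0.0074/0.0107 = 0.69.
Two-sided p-value ≈ 2·Φ(−0.687) = 0.4919, so at α = 0.05 we fail to reject H₀.

z = 0.69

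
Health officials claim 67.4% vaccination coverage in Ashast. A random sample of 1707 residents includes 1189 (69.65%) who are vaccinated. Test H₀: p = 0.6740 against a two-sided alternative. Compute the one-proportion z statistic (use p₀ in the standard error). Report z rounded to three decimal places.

z = 1.987

p̂ = 1189/1707 = 0.696544.
Standard error under H₀: √(0.674×0.326/1707) = 0.011345.
z = (0.696544 − 0.674)/0.011345 = 0.022544/0.011345 = 1.987.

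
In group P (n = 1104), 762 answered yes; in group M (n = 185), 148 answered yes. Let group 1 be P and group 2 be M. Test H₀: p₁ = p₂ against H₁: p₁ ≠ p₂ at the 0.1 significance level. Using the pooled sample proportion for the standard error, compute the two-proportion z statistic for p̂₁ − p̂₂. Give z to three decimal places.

z = -3.033

p̂₁ = 762/1104 ≈ 0.69022, p̂₂ = 148/185 ≈ 0.80000.
Pooled p̂ = (762+148)/(1104+185) = 910/1289 = 0.70597.
SE = √(0.207575 × 0.0063112) = 0.03619.
z = (0.69022 − 0.80000)/0.03619 = -0.10978/0.03619 = -3.033.
Two-sided p-value ≈ 2·Φ(−3.033) = 0.0024; since p < α = 0.1, reject H₀.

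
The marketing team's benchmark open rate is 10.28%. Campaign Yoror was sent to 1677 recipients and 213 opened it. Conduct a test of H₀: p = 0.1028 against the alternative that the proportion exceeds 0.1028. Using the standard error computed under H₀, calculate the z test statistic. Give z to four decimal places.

p̂ = 213/1677 = 0.1270125.
Under H₀, SE = √(0.1028·0.8972/1677) = √(5.49983e-05) = 0.0074161.
z = (0.1270125 − 0.1028)/0.0074161 = 0.0242125/0.0074161 = 3.2649.
p-value = P(Z > 3.265) ≈ 0.0005.

z = 3.2649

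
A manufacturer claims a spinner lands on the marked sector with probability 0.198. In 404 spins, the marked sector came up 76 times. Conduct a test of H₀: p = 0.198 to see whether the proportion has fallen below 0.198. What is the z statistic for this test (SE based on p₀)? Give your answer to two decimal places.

z = -0.50

p̂ = 76/404 ≈ 0.1881.
Under H₀, SE = √(0.198·0.802/404) = √(0.000393059) = 0.0198.
z = (0.1881 − 0.198)/0.0198 = -0.0099/0.0198 = -0.50.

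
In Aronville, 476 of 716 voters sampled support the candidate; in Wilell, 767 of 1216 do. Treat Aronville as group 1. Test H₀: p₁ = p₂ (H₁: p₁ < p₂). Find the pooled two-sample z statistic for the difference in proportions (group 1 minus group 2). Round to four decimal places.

p̂₁ = 476/716 = 0.664804, p̂₂ = 767/1216 = 0.630757.
Pooled p̂ = (476+767)/(716+1216) = 1243/1932 = 0.643375.
SE = √(0.229444 × 0.00221902) = 0.022564.
z = (0.664804 − 0.630757)/0.022564 = 0.034047/0.022564 = 1.5089.

z = 1.5089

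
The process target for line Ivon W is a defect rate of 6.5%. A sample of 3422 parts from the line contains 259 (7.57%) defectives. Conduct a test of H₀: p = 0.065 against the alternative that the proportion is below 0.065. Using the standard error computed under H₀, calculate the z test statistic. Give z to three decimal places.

z = 2.536

p̂ = 259/3422 = 0.075687.
Standard error under H₀: √(0.065×0.935/3422) = 0.004214.
z = (0.075687 − 0.065)/0.004214 = 0.010687/0.004214 = 2.536.
p-value = P(Z < 2.536) ≈ 0.9944.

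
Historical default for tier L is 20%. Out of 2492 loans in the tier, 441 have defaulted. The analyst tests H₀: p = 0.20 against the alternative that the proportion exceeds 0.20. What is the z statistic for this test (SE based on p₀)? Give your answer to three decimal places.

z = -2.875

p̂ = 441/2492 = 0.17697.
SE = √(p₀(1−p₀)/n) = √(0.16/2492) = 0.00801.
z = (0.17697 − 0.2)/0.00801 = -0.02303/0.00801 = -2.875.
p-value = P(Z > -2.875) ≈ 0.9980.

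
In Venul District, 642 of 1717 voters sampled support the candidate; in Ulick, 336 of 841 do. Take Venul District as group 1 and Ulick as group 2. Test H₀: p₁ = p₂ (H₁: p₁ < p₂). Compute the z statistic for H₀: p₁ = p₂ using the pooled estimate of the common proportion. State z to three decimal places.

p̂₁ = 642/1717 = 0.37391, p̂₂ = 336/841 = 0.39952.
Pooled p̂ = (642+336)/(1717+841) = 978/2558 = 0.38233.
SE = √(0.236154 × 0.00177147) = 0.02045.
z = (0.37391 − 0.39952)/0.02045 = -0.02561/0.02045 = -1.252.
p-value = P(Z < -1.252) ≈ 0.1052.

z = -1.252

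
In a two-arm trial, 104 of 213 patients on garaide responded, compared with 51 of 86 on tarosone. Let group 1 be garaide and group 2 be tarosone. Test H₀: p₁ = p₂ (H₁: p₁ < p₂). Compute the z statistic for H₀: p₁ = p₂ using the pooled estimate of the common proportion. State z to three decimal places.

z = -1.641

p̂₁ = 104/213 = 0.48826, p̂₂ = 51/86 = 0.59302.
Pooled p̂ = (104+51)/(213+86) = 155/299 = 0.51839.
SE = √(0.249662 × 0.0163227) = 0.06384.
z = (0.48826 − 0.59302)/0.06384 = -0.10476/0.06384 = -1.641.
p-value = P(Z < -1.641) ≈ 0.0504.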